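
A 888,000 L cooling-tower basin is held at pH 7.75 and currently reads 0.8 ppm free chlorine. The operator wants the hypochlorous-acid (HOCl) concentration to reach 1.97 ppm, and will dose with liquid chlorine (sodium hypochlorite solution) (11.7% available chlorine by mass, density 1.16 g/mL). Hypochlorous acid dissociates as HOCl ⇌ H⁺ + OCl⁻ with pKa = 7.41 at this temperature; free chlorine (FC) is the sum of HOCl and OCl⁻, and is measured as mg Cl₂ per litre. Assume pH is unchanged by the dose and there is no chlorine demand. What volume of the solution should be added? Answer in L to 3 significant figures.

[OCl⁻]/[HOCl] = 10^(pH − pKa) = 10^(7.75 − 7.41) = 2.188; fraction as HOCl = 1/(1 + 2.188) = 0.3137.
Free chlorine required for 1.97 ppm HOCl: 1.97 / 0.3137 = 6.28 ppm.
FC to add: 6.28 − 0.8 = 5.48 mg/L as Cl₂.
Cl₂ equivalent: 5.48 mg/L × 888,000 L = 4866 g.
Product at 11.7% available Cl: 4866 / 0.117 = 41,590 g.
Volume: 41,590 g ÷ 1.16 g/mL = 35,850 mL.

35.9 L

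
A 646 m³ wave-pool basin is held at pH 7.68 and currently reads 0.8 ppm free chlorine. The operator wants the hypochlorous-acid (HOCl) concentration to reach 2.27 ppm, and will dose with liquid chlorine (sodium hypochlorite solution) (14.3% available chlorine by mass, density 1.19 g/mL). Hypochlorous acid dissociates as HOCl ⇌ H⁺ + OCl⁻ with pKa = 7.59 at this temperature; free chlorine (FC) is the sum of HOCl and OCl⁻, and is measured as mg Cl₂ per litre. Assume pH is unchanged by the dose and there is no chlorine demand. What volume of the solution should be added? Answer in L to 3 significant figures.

16.2 L

Volume: 646 m³ = 646,000 L.
[OCl⁻]/[HOCl] = 10^(pH − pKa) = 10^(7.68 − 7.59) = 1.23; fraction as HOCl = 1/(1 + 1.23) = 0.4484.
Free chlorine required for 2.27 ppm HOCl: 2.27 / 0.4484 = 5.063 ppm.
FC to add: 5.063 − 0.8 = 4.263 mg/L as Cl₂.
Cl₂ equivalent: 4.263 mg/L × 646,000 L = 2754 g.
Product at 14.3% available Cl: 2754 / 0.143 = 19,260 g.
Volume: 19,260 g ÷ 1.19 g/mL = 16,180 mL.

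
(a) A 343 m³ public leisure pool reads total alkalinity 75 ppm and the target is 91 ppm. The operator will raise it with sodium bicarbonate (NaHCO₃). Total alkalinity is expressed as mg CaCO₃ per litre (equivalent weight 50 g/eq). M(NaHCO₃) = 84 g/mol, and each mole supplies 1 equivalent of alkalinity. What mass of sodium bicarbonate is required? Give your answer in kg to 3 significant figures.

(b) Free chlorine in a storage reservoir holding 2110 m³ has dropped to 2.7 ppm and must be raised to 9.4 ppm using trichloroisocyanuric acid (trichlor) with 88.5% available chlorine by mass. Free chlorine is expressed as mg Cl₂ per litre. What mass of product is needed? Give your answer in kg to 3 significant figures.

(a) 9.22 kg; (b) 16.0 kg

(a) Volume: 343 m³ = 343,000 L.
(a) Alkalinity to add: (91 − 75) = 16 mg/L as CaCO₃ × 343,000 L = 5488 g as CaCO₃.
(a) Equivalents: 5488 g ÷ 50 g/eq = 109.8 eq.
(a) NaHCO₃ supplies 1 eq per mole → 109.8 mol.
(a) Mass: 109.8 mol × 84 g/mol = 9220 g.

(b) Volume: 2110 m³ = 2,110,000 L.
(b) Chlorine deficit: 9.4 − 2.7 = 6.7 ppm = 6.7 mg/L as Cl₂.
(b) Cl₂ equivalent needed: 6.7 mg/L × 2,110,000 L = 14,140,000 mg = 14,140 g.
(b) Product at 88.5% available chlorine: 14,140 / 0.885 = 15,970 g.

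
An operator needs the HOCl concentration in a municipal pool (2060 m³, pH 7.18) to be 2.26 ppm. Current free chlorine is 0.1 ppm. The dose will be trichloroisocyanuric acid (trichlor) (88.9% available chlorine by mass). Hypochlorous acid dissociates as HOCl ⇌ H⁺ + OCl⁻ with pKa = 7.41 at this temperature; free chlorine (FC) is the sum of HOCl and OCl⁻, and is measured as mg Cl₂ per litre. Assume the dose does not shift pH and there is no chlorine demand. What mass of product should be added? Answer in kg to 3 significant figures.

Volume: 2060 m³ = 2,060,000 L.
[OCl⁻]/[HOCl] = 10^(pH − pKa) = 10^(7.18 − 7.41) = 0.5888; fraction as HOCl = 1/(1 + 0.5888) = 0.6294.
Free chlorine required for 2.26 ppm HOCl: 2.26 / 0.6294 = 3.591 ppm.
FC to add: 3.591 − 0.1 = 3.491 mg/L as Cl₂.
Cl₂ equivalent: 3.491 mg/L × 2,060,000 L = 7191 g.
Product at 88.9% available Cl: 7191 / 0.889 = 8089 g.

8.09 kg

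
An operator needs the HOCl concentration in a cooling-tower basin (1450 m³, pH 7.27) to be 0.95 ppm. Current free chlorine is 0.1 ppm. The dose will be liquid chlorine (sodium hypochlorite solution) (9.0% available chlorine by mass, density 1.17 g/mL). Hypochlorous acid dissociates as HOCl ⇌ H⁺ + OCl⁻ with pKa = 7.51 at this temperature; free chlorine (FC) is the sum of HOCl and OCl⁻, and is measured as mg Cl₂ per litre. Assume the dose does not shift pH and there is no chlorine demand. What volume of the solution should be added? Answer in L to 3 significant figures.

Volume: 1450 m³ = 1,450,000 L.
[OCl⁻]/[HOCl] = 10^(pH − pKa) = 10^(7.27 − 7.51) = 0.5754; fraction as HOCl = 1/(1 + 0.5754) = 0.6347.
Free chlorine required for 0.95 ppm HOCl: 0.95 / 0.6347 = 1.497 ppm.
FC to add: 1.497 − 0.1 = 1.397 mg/L as Cl₂.
Cl₂ equivalent: 1.397 mg/L × 1,450,000 L = 2025 g.
Product at 9.0% available Cl: 2025 / 0.09 = 22,500 g.
Volume: 22,500 g ÷ 1.17 g/mL = 19,230 mL.

19.2 L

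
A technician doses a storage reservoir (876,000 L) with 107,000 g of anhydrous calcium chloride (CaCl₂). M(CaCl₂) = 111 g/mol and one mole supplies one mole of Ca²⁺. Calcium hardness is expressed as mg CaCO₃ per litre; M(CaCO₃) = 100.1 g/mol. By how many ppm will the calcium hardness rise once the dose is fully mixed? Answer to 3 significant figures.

110 ppm

Moles of Ca²⁺: 107,000 g ÷ 111 g/mol = 964 mol.
As CaCO₃: 964 mol × 100.1 g/mol = 96,490 g.
Rise: 96,490 g / 876,000 L × 1000 = 110.2 mg/L.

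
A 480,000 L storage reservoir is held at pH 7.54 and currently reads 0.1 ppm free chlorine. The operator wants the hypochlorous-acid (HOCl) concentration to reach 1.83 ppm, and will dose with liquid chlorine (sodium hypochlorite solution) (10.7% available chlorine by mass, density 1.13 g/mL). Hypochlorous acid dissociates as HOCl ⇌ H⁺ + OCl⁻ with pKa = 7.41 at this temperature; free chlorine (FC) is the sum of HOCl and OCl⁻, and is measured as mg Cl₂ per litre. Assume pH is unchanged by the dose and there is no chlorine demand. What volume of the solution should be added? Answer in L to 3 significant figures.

[OCl⁻]/[HOCl] = 10^(pH − pKa) = 10^(7.54 − 7.41) = 1.349; fraction as HOCl = 1/(1 + 1.349) = 0.4257.
Free chlorine required for 1.83 ppm HOCl: 1.83 / 0.4257 = 4.299 ppm.
FC to add: 4.299 − 0.1 = 4.199 mg/L as Cl₂.
Cl₂ equivalent: 4.199 mg/L × 480,000 L = 2015 g.
Product at 10.7% available Cl: 2015 / 0.107 = 18,830 g.
Volume: 18,830 g ÷ 1.13 g/mL = 16,670 mL.

16.7 L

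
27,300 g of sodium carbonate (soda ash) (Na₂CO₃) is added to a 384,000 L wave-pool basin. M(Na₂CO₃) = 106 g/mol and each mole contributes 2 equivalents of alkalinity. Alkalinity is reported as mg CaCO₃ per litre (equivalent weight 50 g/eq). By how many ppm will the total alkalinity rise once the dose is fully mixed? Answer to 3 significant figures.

Moles of Na₂CO₃: 27,300 g ÷ 106 g/mol = 257.5 mol → 515.1 eq of alkalinity.
As CaCO₃: 515.1 eq × 50 g/eq = 25,750 g.
Rise: 25,750 g / 384,000 L × 1000 = 67.07 mg/L.

67.1 ppm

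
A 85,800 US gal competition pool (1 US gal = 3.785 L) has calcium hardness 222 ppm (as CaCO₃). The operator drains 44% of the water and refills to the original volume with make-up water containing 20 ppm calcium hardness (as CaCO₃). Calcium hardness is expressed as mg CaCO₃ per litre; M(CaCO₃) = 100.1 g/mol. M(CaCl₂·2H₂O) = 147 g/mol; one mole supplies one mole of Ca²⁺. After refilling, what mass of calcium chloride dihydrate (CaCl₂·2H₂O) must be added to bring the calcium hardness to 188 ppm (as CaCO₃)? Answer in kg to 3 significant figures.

Volume: 85,800 US gal × 3.785 L/gal = 324,753 L.
After draining 44% and refilling: 222 × 0.56 + 20 × 0.44 = 133.12 ppm.
Deficit to target: 188 − 133.12 = 54.88 mg/L.
As CaCO₃: 54.88 mg/L × 324,753 L = 17,820 g; ÷ 100.1 = 178 mol Ca²⁺.
Mass: 178 × 147 = 26,170 g.

26.2 kg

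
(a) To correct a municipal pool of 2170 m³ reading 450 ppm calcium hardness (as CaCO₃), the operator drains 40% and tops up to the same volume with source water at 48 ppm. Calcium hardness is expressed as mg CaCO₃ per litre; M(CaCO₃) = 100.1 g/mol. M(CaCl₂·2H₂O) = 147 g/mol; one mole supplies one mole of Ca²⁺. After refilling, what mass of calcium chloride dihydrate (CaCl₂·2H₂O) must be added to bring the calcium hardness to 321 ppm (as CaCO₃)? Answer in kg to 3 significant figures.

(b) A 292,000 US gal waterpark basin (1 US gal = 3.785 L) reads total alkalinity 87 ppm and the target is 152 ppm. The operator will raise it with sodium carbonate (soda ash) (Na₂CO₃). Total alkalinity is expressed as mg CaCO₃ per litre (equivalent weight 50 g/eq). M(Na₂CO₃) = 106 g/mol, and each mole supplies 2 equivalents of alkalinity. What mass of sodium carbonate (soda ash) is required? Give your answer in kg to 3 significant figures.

(a) Volume: 2170 m³ = 2,170,000 L.
(a) After draining 40% and refilling: 450 × 0.60 + 48 × 0.40 = 289.2 ppm.
(a) Deficit to target: 321 − 289.2 = 31.8 mg/L.
(a) As CaCO₃: 31.8 mg/L × 2,170,000 L = 69,010 g; ÷ 100.1 = 689.4 mol Ca²⁺.
(a) Mass: 689.4 × 147 = 101,300 g.

(b) Volume: 292,000 US gal × 3.785 L/gal = 1,105,220 L.
(b) Alkalinity to add: (152 − 87) = 65 mg/L as CaCO₃ × 1,105,220 L = 71,840 g as CaCO₃.
(b) Equivalents: 71,840 g ÷ 50 g/eq = 1437 eq.
(b) Each mole of Na₂CO₃ supplies 2 eq, so 1437 / 2 = 718.4 mol.
(b) Mass: 718.4 mol × 106 g/mol = 76,150 g.

(a) 101 kg; (b) 76.1 kg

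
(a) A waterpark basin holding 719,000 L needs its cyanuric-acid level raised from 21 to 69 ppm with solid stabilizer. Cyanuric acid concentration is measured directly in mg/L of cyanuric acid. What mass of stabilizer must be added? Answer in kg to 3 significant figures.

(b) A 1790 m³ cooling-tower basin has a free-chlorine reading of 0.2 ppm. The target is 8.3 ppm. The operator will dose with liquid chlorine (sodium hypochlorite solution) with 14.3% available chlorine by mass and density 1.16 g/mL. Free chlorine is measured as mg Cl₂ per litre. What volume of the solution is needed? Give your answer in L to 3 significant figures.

(a) CYA to add: (69 − 21) = 48 mg/L × 719,000 L = 34,510 g cyanuric acid.

(b) Volume: 1790 m³ = 1,790,000 L.
(b) Chlorine deficit: 8.3 − 0.2 = 8.1 ppm = 8.1 mg/L as Cl₂.
(b) Cl₂ equivalent needed: 8.1 mg/L × 1,790,000 L = 14,500,000 mg = 14,500 g.
(b) Product at 14.3% available chlorine: 14,500 / 0.143 = 101,400 g.
(b) Volume at density 1.16 g/mL: 101,400 g ÷ 1.16 g/mL = 87,410 mL.

(a) 34.5 kg; (b) 87.4 L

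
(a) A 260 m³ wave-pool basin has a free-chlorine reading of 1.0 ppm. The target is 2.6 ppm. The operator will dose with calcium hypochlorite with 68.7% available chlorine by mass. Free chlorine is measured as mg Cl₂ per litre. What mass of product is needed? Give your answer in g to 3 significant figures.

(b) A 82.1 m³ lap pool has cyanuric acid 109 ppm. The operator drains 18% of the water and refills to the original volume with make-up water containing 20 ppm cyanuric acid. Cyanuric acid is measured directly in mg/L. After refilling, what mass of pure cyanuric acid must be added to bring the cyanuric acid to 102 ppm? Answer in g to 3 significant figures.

(a) 606 g; (b) 741 g

(a) Volume: 260 m³ = 260,000 L.
(a) Chlorine deficit: 2.6 − 1.0 = 1.6 ppm = 1.6 mg/L as Cl₂.
(a) Cl₂ equivalent needed: 1.6 mg/L × 260,000 L = 416,000 mg = 416 g.
(a) Product at 68.7% available chlorine: 416 / 0.687 = 605.5 g.

(b) Volume: 82.1 m³ = 82,100 L.
(b) After draining 18% and refilling: 109 × 0.82 + 20 × 0.18 = 92.98 ppm.
(b) Deficit to target: 102 − 92.98 = 9.02 mg/L.
(b) Mass: 9.02 mg/L × 82,100 L = 740.5 g cyanuric acid.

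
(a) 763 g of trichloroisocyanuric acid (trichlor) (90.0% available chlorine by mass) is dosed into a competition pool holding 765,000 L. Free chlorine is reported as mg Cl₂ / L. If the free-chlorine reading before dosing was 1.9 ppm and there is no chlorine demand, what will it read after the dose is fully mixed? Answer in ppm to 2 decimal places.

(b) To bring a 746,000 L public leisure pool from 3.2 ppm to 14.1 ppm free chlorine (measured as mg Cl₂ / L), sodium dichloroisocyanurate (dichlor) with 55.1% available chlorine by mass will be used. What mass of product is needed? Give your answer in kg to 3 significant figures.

(a) Available chlorine delivered: 763 g × 0.9 = 686.7 g as Cl₂.
(a) Concentration rise: 686.7 g / 765,000 L = 0.8976 mg/L = 0.90 ppm.
(a) Final FC: 1.9 + 0.90 = 2.80 ppm.

(b) Chlorine deficit: 14.1 − 3.2 = 10.9 ppm = 10.9 mg/L as Cl₂.
(b) Cl₂ equivalent needed: 10.9 mg/L × 746,000 L = 8,131,000 mg = 8131 g.
(b) Product at 55.1% available chlorine: 8131 / 0.551 = 14,760 g.

(a) 2.80 ppm; (b) 14.8 kg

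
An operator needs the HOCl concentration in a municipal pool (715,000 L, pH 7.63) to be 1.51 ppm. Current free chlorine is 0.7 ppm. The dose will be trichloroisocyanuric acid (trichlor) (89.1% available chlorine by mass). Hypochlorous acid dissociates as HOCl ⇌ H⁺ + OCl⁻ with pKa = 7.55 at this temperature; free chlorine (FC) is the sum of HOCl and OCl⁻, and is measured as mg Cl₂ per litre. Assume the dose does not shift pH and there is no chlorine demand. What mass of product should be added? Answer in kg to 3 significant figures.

2.11 kg

[OCl⁻]/[HOCl] = 10^(pH − pKa) = 10^(7.63 − 7.55) = 1.202; fraction as HOCl = 1/(1 + 1.202) = 0.4541.
Free chlorine required for 1.51 ppm HOCl: 1.51 / 0.4541 = 3.325 ppm.
FC to add: 3.325 − 0.7 = 2.625 mg/L as Cl₂.
Cl₂ equivalent: 2.625 mg/L × 715,000 L = 1877 g.
Product at 89.1% available Cl: 1877 / 0.891 = 2107 g.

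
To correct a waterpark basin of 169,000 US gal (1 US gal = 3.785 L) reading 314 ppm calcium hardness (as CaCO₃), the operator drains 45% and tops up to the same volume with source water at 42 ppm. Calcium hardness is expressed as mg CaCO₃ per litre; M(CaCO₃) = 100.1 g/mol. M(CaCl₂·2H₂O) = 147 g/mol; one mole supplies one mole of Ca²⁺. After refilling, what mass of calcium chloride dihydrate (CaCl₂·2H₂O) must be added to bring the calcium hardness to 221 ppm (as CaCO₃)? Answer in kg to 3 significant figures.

Volume: 169,000 US gal × 3.785 L/gal = 639,665 L.
After draining 45% and refilling: 314 × 0.55 + 42 × 0.45 = 191.6 ppm.
Deficit to target: 221 − 191.6 = 29.4 mg/L.
As CaCO₃: 29.4 mg/L × 639,665 L = 18,810 g; ÷ 100.1 = 187.9 mol Ca²⁺.
Mass: 187.9 × 147 = 27,620 g.

27.6 kg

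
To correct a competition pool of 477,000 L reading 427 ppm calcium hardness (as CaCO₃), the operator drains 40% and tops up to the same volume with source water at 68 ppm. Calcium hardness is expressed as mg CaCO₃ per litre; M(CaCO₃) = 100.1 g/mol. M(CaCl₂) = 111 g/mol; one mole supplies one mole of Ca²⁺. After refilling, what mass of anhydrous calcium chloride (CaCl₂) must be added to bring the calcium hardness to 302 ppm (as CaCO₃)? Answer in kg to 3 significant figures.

After draining 40% and refilling: 427 × 0.60 + 68 × 0.40 = 283.4 ppm.
Deficit to target: 302 − 283.4 = 18.6 mg/L.
As CaCO₃: 18.6 mg/L × 477,000 L = 8872 g; ÷ 100.1 = 88.63 mol Ca²⁺.
Mass: 88.63 × 111 = 9838 g.

9.84 kg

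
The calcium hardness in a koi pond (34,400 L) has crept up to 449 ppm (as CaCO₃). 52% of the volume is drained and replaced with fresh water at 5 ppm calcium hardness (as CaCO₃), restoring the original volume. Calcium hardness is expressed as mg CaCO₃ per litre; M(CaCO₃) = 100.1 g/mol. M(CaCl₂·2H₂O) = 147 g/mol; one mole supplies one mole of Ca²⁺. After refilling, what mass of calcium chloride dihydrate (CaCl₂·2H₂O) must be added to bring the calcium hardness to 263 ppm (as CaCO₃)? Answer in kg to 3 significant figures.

After draining 52% and refilling: 449 × 0.48 + 5 × 0.52 = 218.12 ppm.
Deficit to target: 263 − 218.12 = 44.88 mg/L.
As CaCO₃: 44.88 mg/L × 34,400 L = 1544 g; ÷ 100.1 = 15.42 mol Ca²⁺.
Mass: 15.42 × 147 = 2267 g.

2.27 kg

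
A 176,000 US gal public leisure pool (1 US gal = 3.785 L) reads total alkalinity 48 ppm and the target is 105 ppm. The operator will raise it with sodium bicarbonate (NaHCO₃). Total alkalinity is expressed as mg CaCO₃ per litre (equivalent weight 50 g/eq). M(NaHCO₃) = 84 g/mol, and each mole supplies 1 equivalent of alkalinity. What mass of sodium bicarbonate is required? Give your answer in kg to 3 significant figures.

63.8 kg

Volume: 176,000 US gal × 3.785 L/gal = 666,160 L.
Alkalinity to add: (105 − 48) = 57 mg/L as CaCO₃ × 666,160 L = 37,970 g as CaCO₃.
Equivalents: 37,970 g ÷ 50 g/eq = 759.4 eq.
NaHCO₃ supplies 1 eq per mole → 759.4 mol.
Mass: 759.4 mol × 84 g/mol = 63,790 g.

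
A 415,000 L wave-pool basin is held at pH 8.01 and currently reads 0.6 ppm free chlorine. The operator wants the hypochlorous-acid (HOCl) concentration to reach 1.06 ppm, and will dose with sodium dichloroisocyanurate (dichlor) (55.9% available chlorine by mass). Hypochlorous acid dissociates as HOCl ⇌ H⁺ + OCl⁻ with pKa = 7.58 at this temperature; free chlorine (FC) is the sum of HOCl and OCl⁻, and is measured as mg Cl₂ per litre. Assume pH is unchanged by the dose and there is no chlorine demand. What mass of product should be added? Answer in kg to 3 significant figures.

2.46 kg

[OCl⁻]/[HOCl] = 10^(pH − pKa) = 10^(8.01 − 7.58) = 2.692; fraction as HOCl = 1/(1 + 2.692) = 0.2709.
Free chlorine required for 1.06 ppm HOCl: 1.06 / 0.2709 = 3.913 ppm.
FC to add: 3.913 − 0.6 = 3.313 mg/L as Cl₂.
Cl₂ equivalent: 3.313 mg/L × 415,000 L = 1375 g.
Product at 55.9% available Cl: 1375 / 0.559 = 2460 g.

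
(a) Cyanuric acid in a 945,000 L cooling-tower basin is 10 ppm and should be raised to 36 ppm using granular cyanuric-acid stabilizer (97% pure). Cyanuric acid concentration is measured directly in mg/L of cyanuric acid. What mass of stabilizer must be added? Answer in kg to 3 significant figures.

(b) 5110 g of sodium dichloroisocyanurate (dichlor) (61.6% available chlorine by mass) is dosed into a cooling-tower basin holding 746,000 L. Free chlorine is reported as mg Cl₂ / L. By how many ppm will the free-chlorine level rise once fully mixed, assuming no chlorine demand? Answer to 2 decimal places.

(a) CYA to add: (36 − 10) = 26 mg/L × 945,000 L = 24,570 g cyanuric acid.
(a) At 97% purity: 24,570 / 0.97 = 25,330 g product.

(b) Available chlorine delivered: 5110 g × 0.616 = 3148 g as Cl₂.
(b) Concentration rise: 3148 g / 746,000 L = 4.22 mg/L = 4.22 ppm.

(a) 25.3 kg; (b) 4.22 ppm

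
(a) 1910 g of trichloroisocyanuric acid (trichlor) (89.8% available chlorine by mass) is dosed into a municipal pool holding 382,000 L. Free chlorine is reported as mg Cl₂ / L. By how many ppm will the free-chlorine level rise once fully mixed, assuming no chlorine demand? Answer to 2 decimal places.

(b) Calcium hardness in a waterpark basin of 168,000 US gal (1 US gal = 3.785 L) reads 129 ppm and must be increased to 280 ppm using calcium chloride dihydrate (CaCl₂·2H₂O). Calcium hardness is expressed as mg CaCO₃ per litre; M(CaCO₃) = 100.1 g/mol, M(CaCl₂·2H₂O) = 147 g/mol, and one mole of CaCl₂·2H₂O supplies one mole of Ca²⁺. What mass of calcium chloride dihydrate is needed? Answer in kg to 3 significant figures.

(a) Available chlorine delivered: 1910 g × 0.898 = 1715 g as Cl₂.
(a) Concentration rise: 1715 g / 382,000 L = 4.49 mg/L = 4.49 ppm.

(b) Volume: 168,000 US gal × 3.785 L/gal = 635,880 L.
(b) Hardness to add: (280 − 129) = 151 mg/L as CaCO₃ × 635,880 L = 96,020 g as CaCO₃.
(b) Moles of Ca²⁺ (1 mol Ca²⁺ ≡ 1 mol CaCO₃): 96,020 / 100.1 g/mol = 959.2 mol.
(b) Mass of CaCl₂·2H₂O: 959.2 × 147 = 141,000 g.

(a) 4.49 ppm; (b) 141 kg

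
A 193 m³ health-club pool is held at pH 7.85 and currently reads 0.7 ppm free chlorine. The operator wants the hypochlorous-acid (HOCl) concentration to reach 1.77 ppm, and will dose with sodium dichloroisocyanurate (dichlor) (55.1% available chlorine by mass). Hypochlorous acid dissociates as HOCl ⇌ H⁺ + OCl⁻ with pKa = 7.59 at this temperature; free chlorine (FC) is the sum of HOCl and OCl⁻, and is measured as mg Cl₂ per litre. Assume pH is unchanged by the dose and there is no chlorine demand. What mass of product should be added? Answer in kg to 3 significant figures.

Volume: 193 m³ = 193,000 L.
[OCl⁻]/[HOCl] = 10^(pH − pKa) = 10^(7.85 − 7.59) = 1.82; fraction as HOCl = 1/(1 + 1.82) = 0.3546.
Free chlorine required for 1.77 ppm HOCl: 1.77 / 0.3546 = 4.991 ppm.
FC to add: 4.991 − 0.7 = 4.291 mg/L as Cl₂.
Cl₂ equivalent: 4.291 mg/L × 193,000 L = 828.1 g.
Product at 55.1% available Cl: 828.1 / 0.551 = 1503 g.

1.50 kg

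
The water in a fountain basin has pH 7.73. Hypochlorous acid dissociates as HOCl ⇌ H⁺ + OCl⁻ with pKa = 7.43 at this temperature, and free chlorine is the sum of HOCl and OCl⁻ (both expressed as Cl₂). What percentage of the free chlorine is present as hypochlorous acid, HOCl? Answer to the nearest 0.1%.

33.4%

[OCl⁻]/[HOCl] = 10^(pH − pKa) = 10^(7.73 − 7.43) = 10^0.30 = 1.995.
Fraction as HOCl = 1 / (1 + 1.995) = 0.3339.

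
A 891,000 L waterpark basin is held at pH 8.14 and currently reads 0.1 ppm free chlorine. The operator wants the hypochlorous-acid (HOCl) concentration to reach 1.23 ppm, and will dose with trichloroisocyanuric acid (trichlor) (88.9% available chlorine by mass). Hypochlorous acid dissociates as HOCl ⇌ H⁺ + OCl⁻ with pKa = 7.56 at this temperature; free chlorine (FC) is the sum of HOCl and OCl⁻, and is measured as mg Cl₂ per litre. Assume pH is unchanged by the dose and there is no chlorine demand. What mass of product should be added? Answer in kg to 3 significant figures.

[OCl⁻]/[HOCl] = 10^(pH − pKa) = 10^(8.14 − 7.56) = 3.802; fraction as HOCl = 1/(1 + 3.802) = 0.2083.
Free chlorine required for 1.23 ppm HOCl: 1.23 / 0.2083 = 5.906 ppm.
FC to add: 5.906 − 0.1 = 5.806 mg/L as Cl₂.
Cl₂ equivalent: 5.806 mg/L × 891,000 L = 5173 g.
Product at 88.9% available Cl: 5173 / 0.889 = 5819 g.

5.82 kg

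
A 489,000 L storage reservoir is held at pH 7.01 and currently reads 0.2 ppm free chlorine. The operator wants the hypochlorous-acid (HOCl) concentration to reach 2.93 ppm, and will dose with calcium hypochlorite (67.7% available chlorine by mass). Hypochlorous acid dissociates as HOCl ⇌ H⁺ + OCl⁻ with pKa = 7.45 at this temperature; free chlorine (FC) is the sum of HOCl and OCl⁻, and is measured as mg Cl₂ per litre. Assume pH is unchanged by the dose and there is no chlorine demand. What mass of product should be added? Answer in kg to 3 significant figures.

[OCl⁻]/[HOCl] = 10^(pH − pKa) = 10^(7.01 − 7.45) = 0.3631; fraction as HOCl = 1/(1 + 0.3631) = 0.7336.
Free chlorine required for 2.93 ppm HOCl: 2.93 / 0.7336 = 3.994 ppm.
FC to add: 3.994 − 0.2 = 3.794 mg/L as Cl₂.
Cl₂ equivalent: 3.794 mg/L × 489,000 L = 1855 g.
Product at 67.7% available Cl: 1855 / 0.677 = 2740 g.

2.74 kg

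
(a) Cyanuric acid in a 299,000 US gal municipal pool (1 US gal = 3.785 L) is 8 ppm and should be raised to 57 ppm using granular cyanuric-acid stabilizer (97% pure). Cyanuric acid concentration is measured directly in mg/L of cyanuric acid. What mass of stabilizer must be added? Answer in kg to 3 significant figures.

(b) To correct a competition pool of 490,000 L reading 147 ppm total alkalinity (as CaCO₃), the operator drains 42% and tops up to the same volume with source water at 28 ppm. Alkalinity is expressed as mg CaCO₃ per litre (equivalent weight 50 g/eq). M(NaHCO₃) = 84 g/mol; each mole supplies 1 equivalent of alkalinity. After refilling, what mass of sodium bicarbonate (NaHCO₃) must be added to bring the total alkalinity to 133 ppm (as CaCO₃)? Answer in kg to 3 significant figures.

(a) Volume: 299,000 US gal × 3.785 L/gal = 1,131,715 L.
(a) CYA to add: (57 − 8) = 49 mg/L × 1,131,715 L = 55,450 g cyanuric acid.
(a) At 97% purity: 55,450 / 0.97 = 57,170 g product.

(b) After draining 42% and refilling: 147 × 0.58 + 28 × 0.42 = 97.02 ppm.
(b) Deficit to target: 133 − 97.02 = 35.98 mg/L.
(b) As CaCO₃: 35.98 mg/L × 490,000 L = 17,630 g; ÷ 50 g/eq ÷ 1 = 352.6 mol NaHCO₃.
(b) Mass: 352.6 × 84 = 29,620 g.

(a) 57.2 kg; (b) 29.6 kg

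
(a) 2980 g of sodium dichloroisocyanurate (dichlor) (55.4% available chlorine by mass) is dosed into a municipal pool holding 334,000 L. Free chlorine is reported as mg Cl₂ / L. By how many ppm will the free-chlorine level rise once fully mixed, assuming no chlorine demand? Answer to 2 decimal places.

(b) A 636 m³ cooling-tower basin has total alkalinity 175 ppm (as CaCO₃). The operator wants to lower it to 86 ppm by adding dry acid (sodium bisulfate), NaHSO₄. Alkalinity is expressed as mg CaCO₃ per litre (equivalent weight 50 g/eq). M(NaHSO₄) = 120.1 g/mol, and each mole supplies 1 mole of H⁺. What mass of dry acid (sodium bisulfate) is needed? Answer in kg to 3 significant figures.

(a) Available chlorine delivered: 2980 g × 0.554 = 1651 g as Cl₂.
(a) Concentration rise: 1651 g / 334,000 L = 4.943 mg/L = 4.94 ppm.

(b) Volume: 636 m³ = 636,000 L.
(b) Alkalinity to neutralize: (175 − 86) = 89 mg/L as CaCO₃ × 636,000 L = 56,600 g as CaCO₃.
(b) Equivalents of H⁺ required: 56,600 ÷ 50 g/eq = 1132 eq = 1132 mol NaHSO₄.
(b) Mass of NaHSO₄: 1132 × 120.1 = 136,000 g.

(a) 4.94 ppm; (b) 136 kg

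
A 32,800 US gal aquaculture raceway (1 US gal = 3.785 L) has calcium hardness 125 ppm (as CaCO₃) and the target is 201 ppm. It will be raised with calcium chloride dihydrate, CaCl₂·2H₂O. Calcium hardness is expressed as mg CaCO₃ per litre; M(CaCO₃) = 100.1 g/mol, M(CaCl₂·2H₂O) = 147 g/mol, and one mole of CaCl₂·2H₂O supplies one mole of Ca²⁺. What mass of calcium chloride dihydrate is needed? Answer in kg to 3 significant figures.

Volume: 32,800 US gal × 3.785 L/gal = 124,148 L.
Hardness to add: (201 − 125) = 76 mg/L as CaCO₃ × 124,148 L = 9435 g as CaCO₃.
Moles of Ca²⁺ (1 mol Ca²⁺ ≡ 1 mol CaCO₃): 9435 / 100.1 g/mol = 94.26 mol.
Mass of CaCl₂·2H₂O: 94.26 × 147 = 13,860 g.

13.9 kg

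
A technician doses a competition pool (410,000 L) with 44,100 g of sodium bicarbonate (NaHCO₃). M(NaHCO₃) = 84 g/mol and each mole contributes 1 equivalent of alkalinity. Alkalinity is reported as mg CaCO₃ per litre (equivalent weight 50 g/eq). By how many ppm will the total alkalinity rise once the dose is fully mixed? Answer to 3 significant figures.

Moles of NaHCO₃: 44,100 g ÷ 84 g/mol = 525 mol → 525 eq of alkalinity.
As CaCO₃: 525 eq × 50 g/eq = 26,250 g.
Rise: 26,250 g / 410,000 L × 1000 = 64.02 mg/L.

64.0 ppm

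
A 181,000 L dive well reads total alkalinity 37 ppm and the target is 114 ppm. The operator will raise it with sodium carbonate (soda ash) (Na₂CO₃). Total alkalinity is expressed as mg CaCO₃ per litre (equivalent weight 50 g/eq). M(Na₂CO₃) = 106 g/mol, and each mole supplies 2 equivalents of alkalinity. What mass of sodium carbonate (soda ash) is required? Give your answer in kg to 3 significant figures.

14.8 kg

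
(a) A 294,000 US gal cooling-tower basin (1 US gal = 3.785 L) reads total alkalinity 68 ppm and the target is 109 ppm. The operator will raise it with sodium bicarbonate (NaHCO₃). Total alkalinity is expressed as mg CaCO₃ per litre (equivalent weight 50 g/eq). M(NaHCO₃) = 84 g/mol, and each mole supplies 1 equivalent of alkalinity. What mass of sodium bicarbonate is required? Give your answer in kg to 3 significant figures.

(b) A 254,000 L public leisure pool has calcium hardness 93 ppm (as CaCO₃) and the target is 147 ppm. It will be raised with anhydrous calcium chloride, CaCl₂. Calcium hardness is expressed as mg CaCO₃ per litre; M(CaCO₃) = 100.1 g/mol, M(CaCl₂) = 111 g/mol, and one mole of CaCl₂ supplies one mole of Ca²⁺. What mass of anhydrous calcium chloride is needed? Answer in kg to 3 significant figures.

(a) 76.6 kg; (b) 15.2 kg

(a) Volume: 294,000 US gal × 3.785 L/gal = 1,112,790 L.
(a) Alkalinity to add: (109 − 68) = 41 mg/L as CaCO₃ × 1,112,790 L = 45,620 g as CaCO₃.
(a) Equivalents: 45,620 g ÷ 50 g/eq = 912.5 eq.
(a) NaHCO₃ supplies 1 eq per mole → 912.5 mol.
(a) Mass: 912.5 mol × 84 g/mol = 76,650 g.

(b) Hardness to add: (147 − 93) = 54 mg/L as CaCO₃ × 254,000 L = 13,720 g as CaCO₃.
(b) Moles of Ca²⁺ (1 mol Ca²⁺ ≡ 1 mol CaCO₃): 13,720 / 100.1 g/mol = 137 mol.
(b) Mass of CaCl₂: 137 × 111 = 15,210 g.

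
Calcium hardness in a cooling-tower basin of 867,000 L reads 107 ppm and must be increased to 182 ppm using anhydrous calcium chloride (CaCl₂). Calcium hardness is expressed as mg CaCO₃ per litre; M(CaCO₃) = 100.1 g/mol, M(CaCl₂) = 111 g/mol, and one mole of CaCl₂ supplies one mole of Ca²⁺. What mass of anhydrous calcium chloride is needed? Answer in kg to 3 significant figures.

Hardness to add: (182 − 107) = 75 mg/L as CaCO₃ × 867,000 L = 65,020 g as CaCO₃.
Moles of Ca²⁺ (1 mol Ca²⁺ ≡ 1 mol CaCO₃): 65,020 / 100.1 g/mol = 649.6 mol.
Mass of CaCl₂: 649.6 × 111 = 72,110 g.

72.1 kg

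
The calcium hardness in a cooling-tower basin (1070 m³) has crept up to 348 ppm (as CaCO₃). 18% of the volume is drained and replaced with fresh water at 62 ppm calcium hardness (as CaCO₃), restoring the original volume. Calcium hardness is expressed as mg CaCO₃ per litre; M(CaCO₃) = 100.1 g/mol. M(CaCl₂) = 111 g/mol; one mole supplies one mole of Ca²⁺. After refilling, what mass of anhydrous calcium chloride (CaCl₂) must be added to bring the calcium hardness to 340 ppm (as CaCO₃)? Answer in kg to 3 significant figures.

51.6 kg

Volume: 1070 m³ = 1,070,000 L.
After draining 18% and refilling: 348 × 0.82 + 62 × 0.18 = 296.52 ppm.
Deficit to target: 340 − 296.52 = 43.48 mg/L.
As CaCO₃: 43.48 mg/L × 1,070,000 L = 46,520 g; ÷ 100.1 = 464.8 mol Ca²⁺.
Mass: 464.8 × 111 = 51,590 g.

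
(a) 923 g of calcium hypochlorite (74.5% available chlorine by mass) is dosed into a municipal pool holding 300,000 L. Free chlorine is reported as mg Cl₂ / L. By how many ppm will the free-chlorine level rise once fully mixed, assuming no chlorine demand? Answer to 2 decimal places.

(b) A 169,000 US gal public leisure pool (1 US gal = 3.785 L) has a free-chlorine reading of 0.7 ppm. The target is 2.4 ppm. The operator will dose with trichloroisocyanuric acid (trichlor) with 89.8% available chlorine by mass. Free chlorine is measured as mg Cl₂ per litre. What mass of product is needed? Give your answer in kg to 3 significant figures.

(a) Available chlorine delivered: 923 g × 0.745 = 687.6 g as Cl₂.
(a) Concentration rise: 687.6 g / 300,000 L = 2.292 mg/L = 2.29 ppm.

(b) Volume: 169,000 US gal × 3.785 L/gal = 639,665 L.
(b) Chlorine deficit: 2.4 − 0.7 = 1.7 ppm = 1.7 mg/L as Cl₂.
(b) Cl₂ equivalent needed: 1.7 mg/L × 639,665 L = 1,087,000 mg = 1087 g.
(b) Product at 89.8% available chlorine: 1087 / 0.898 = 1211 g.

(a) 2.29 ppm; (b) 1.21 kg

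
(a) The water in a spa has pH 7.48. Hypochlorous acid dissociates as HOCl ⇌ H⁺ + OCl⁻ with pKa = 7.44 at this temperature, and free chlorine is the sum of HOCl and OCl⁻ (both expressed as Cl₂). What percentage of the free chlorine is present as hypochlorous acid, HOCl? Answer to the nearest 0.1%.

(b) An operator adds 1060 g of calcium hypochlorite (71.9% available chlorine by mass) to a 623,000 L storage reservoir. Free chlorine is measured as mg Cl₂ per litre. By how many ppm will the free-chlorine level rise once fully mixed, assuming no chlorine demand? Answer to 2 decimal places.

(a) 47.7%; (b) 1.22 ppm

(a) [OCl⁻]/[HOCl] = 10^(pH − pKa) = 10^(7.48 − 7.44) = 10^0.04 = 1.096.
(a) Fraction as HOCl = 1 / (1 + 1.096) = 0.477.

(b) Available chlorine delivered: 1060 g × 0.719 = 762.1 g as Cl₂.
(b) Concentration rise: 762.1 g / 623,000 L = 1.223 mg/L = 1.22 ppm.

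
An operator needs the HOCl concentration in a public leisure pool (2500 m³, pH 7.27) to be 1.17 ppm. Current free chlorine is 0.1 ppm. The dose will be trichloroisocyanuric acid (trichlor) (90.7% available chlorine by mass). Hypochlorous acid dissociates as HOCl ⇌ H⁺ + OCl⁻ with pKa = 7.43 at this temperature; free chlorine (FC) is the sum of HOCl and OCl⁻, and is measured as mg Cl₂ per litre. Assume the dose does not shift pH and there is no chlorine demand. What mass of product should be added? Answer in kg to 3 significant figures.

5.18 kg

Volume: 2500 m³ = 2,500,000 L.
[OCl⁻]/[HOCl] = 10^(pH − pKa) = 10^(7.27 − 7.43) = 0.6918; fraction as HOCl = 1/(1 + 0.6918) = 0.5911.
Free chlorine required for 1.17 ppm HOCl: 1.17 / 0.5911 = 1.979 ppm.
FC to add: 1.979 − 0.1 = 1.879 mg/L as Cl₂.
Cl₂ equivalent: 1.879 mg/L × 2,500,000 L = 4699 g.
Product at 90.7% available Cl: 4699 / 0.907 = 5180 g.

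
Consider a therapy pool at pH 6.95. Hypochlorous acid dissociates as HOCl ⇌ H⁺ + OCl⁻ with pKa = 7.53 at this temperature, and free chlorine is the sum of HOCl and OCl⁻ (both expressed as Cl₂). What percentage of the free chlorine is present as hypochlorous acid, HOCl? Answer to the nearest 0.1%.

[OCl⁻]/[HOCl] = 10^(pH − pKa) = 10^(6.95 − 7.53) = 10^-0.58 = 0.263.
Fraction as HOCl = 1 / (1 + 0.263) = 0.7917.

79.2%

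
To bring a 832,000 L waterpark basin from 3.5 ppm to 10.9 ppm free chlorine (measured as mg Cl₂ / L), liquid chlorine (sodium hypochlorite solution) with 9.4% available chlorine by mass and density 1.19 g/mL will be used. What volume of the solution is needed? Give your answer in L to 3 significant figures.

55.0 L

Chlorine deficit: 10.9 − 3.5 = 7.4 ppm = 7.4 mg/L as Cl₂.
Cl₂ equivalent needed: 7.4 mg/L × 832,000 L = 6,157,000 mg = 6157 g.
Product at 9.4% available chlorine: 6157 / 0.094 = 65,500 g.
Volume at density 1.19 g/mL: 65,500 g ÷ 1.19 g/mL = 55,040 mL.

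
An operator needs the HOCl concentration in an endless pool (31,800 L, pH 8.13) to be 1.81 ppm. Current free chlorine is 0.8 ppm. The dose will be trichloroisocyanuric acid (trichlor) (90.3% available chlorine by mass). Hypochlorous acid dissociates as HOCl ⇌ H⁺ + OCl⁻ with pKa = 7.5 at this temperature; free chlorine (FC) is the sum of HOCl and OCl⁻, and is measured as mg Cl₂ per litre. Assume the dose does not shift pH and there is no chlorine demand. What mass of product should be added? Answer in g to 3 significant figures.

307 g

[OCl⁻]/[HOCl] = 10^(pH − pKa) = 10^(8.13 − 7.5) = 4.266; fraction as HOCl = 1/(1 + 4.266) = 0.1899.
Free chlorine required for 1.81 ppm HOCl: 1.81 / 0.1899 = 9.531 ppm.
FC to add: 9.531 − 0.8 = 8.731 mg/L as Cl₂.
Cl₂ equivalent: 8.731 mg/L × 31,800 L = 277.6 g.
Product at 90.3% available Cl: 277.6 / 0.903 = 307.5 g.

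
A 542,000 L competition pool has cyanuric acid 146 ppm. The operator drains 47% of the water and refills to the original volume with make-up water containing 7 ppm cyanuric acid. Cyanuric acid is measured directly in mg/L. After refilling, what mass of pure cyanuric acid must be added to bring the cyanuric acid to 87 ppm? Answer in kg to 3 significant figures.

After draining 47% and refilling: 146 × 0.53 + 7 × 0.47 = 80.67 ppm.
Deficit to target: 87 − 80.67 = 6.33 mg/L.
Mass: 6.33 mg/L × 542,000 L = 3431 g cyanuric acid.

3.43 kg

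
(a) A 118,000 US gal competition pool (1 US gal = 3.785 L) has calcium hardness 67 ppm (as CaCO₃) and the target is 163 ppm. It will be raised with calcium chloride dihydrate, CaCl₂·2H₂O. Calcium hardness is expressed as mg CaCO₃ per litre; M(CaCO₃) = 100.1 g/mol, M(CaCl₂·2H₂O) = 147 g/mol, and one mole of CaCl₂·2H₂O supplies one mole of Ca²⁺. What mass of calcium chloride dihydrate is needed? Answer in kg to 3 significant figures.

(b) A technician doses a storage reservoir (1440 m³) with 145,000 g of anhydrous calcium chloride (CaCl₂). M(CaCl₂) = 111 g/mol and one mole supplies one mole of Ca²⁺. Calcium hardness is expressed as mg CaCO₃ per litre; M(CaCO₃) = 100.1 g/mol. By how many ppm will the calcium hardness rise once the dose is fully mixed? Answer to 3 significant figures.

(a) Volume: 118,000 US gal × 3.785 L/gal = 446,630 L.
(a) Hardness to add: (163 − 67) = 96 mg/L as CaCO₃ × 446,630 L = 42,880 g as CaCO₃.
(a) Moles of Ca²⁺ (1 mol Ca²⁺ ≡ 1 mol CaCO₃): 42,880 / 100.1 g/mol = 428.3 mol.
(a) Mass of CaCl₂·2H₂O: 428.3 × 147 = 62,970 g.

(b) Volume: 1440 m³ = 1,440,000 L.
(b) Moles of Ca²⁺: 145,000 g ÷ 111 g/mol = 1306 mol.
(b) As CaCO₃: 1306 mol × 100.1 g/mol = 130,800 g.
(b) Rise: 130,800 g / 1,440,000 L × 1000 = 90.81 mg/L.

(a) 63.0 kg; (b) 90.8 ppm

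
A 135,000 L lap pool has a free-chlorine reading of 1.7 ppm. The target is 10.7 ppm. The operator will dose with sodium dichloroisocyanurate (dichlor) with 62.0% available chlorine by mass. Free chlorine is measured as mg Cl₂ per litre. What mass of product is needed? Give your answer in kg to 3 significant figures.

1.96 kg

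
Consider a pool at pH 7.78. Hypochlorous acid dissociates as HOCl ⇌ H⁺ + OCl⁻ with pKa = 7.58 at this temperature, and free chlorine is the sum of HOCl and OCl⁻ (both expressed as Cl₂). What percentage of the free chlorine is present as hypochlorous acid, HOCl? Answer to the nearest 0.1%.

[OCl⁻]/[HOCl] = 10^(pH − pKa) = 10^(7.78 − 7.58) = 10^0.20 = 1.585.
Fraction as HOCl = 1 / (1 + 1.585) = 0.3869.

38.7%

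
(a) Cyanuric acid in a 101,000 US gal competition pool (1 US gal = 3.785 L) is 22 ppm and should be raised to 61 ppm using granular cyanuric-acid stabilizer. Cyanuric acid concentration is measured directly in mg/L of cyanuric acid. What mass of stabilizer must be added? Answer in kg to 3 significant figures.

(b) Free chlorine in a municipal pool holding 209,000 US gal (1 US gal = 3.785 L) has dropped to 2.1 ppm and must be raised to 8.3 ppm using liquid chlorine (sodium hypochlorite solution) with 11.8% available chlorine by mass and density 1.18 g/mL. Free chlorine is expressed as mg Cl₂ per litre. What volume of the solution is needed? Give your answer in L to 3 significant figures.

(a) Volume: 101,000 US gal × 3.785 L/gal = 382,285 L.
(a) CYA to add: (61 − 22) = 39 mg/L × 382,285 L = 14,910 g cyanuric acid.

(b) Volume: 209,000 US gal × 3.785 L/gal = 791,065 L.
(b) Chlorine deficit: 8.3 − 2.1 = 6.2 ppm = 6.2 mg/L as Cl₂.
(b) Cl₂ equivalent needed: 6.2 mg/L × 791,065 L = 4,905,000 mg = 4905 g.
(b) Product at 11.8% available chlorine: 4905 / 0.118 = 41,560 g.
(b) Volume at density 1.18 g/mL: 41,560 g ÷ 1.18 g/mL = 35,220 mL.

(a) 14.9 kg; (b) 35.2 L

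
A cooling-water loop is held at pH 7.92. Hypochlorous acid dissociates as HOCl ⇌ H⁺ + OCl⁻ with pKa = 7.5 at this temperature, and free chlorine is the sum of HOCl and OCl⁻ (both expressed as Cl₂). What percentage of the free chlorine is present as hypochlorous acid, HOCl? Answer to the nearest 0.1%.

27.5%

[OCl⁻]/[HOCl] = 10^(pH − pKa) = 10^(7.92 − 7.5) = 10^0.42 = 2.63.
Fraction as HOCl = 1 / (1 + 2.63) = 0.2755.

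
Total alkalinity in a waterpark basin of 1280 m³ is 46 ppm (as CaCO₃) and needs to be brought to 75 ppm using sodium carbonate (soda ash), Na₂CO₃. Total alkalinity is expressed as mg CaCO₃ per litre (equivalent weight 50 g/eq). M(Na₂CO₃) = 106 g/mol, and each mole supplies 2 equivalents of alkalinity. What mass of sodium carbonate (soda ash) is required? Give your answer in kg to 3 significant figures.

39.3 kg

Volume: 1280 m³ = 1,280,000 L.
Alkalinity to add: (75 − 46) = 29 mg/L as CaCO₃ × 1,280,000 L = 37,120 g as CaCO₃.
Equivalents: 37,120 g ÷ 50 g/eq = 742.4 eq.
Each mole of Na₂CO₃ supplies 2 eq, so 742.4 / 2 = 371.2 mol.
Mass: 371.2 mol × 106 g/mol = 39,350 g.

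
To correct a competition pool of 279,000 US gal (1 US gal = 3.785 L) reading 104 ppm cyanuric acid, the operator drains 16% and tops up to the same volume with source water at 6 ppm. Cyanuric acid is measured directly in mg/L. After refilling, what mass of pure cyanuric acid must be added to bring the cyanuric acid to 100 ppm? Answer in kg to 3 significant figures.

12.3 kg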